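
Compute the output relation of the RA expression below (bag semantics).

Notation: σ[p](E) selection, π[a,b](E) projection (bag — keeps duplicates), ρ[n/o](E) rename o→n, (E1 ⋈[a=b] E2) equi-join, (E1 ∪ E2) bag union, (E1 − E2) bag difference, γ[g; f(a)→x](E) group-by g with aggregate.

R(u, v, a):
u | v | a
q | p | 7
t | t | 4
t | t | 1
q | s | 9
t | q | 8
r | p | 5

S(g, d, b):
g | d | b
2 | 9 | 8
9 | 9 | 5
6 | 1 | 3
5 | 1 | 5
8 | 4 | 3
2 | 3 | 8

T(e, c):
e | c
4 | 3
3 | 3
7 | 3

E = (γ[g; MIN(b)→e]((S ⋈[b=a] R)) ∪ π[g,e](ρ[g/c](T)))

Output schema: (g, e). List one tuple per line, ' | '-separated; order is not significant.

Stepwise |·|:
  S → 6
  R → 6
  (S ⋈[b=a] R) → 4
  γ[g; MIN(b)→e]((S ⋈[b=a] R)) → 3
  T → 3
  ρ[g/c](T) → 3
  π[g,e](ρ[g/c](T)) → 3
  (γ[g; MIN(b)→e]((S ⋈[b=a] R)) ∪ π[g,e](ρ[g/c](T))) → 6

== RESULT ==
g | e
2 | 8
3 | 3
3 | 4
3 | 7
5 | 5
9 | 5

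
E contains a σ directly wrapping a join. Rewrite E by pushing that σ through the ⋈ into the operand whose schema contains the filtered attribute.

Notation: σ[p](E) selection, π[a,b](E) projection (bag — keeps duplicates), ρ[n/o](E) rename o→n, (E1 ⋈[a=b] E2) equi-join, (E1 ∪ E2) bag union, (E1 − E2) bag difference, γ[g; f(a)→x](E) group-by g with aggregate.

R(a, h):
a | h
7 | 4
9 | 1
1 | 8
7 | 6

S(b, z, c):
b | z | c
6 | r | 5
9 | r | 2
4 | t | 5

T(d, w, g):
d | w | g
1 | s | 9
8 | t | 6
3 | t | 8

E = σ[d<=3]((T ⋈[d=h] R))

σ filters on d, owned by the left side.
E' = (σ[d<=3](T) ⋈[d=h] R)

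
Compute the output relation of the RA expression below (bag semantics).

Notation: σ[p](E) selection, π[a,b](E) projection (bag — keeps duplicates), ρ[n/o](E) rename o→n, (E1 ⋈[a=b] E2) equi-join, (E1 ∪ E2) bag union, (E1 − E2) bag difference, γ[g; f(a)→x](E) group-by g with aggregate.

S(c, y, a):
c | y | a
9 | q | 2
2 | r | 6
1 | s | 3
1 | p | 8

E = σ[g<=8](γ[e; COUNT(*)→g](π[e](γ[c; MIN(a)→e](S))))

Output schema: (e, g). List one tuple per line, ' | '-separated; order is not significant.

Subexpression sizes:
  S → 4
  γ[c; MIN(a)→e](S) → 3
  π[e](γ[c; MIN(a)→e](S)) → 3
  γ[e; COUNT(*)→g](π[e](γ[c; MIN(a)→e](S))) → 3
  σ[g<=8](γ[e; COUNT(*)→g](π[e](γ[c; MIN(a)→e](S)))) → 3

== RESULT ==
e | g
2 | 1
3 | 1
6 | 1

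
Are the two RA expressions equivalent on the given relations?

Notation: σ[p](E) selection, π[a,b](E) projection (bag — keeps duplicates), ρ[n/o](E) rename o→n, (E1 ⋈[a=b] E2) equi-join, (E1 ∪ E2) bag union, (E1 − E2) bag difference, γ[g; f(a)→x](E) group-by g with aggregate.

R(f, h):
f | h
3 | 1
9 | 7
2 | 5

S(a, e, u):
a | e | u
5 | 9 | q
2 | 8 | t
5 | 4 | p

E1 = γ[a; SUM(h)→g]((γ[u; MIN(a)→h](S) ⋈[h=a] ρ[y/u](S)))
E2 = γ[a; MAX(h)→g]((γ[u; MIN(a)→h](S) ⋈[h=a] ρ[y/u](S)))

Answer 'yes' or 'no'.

E1 subexpression sizes:
  S → 3
  γ[u; MIN(a)→h](S) → 3
  S → 3
  ρ[y/u](S) → 3
  (γ[u; MIN(a)→h](S) ⋈[h=a] ρ[y/u](S)) → 5
  γ[a; SUM(h)→g]((γ[u; MIN(a)→h](S) ⋈[h=a] ρ[y/u](S))) → 2
E2 subexpression sizes:
  S → 3
  γ[u; MIN(a)→h](S) → 3
  S → 3
  ρ[y/u](S) → 3
  (γ[u; MIN(a)→h](S) ⋈[h=a] ρ[y/u](S)) → 5
  γ[a; MAX(h)→g]((γ[u; MIN(a)→h](S) ⋈[h=a] ρ[y/u](S))) → 2

E1 result:
a | g
2 | 2
5 | 20
E2 result:
a | g
2 | 2
5 | 5
Witness: (5, 20) appears 1× in E1 but 0× in E2.

no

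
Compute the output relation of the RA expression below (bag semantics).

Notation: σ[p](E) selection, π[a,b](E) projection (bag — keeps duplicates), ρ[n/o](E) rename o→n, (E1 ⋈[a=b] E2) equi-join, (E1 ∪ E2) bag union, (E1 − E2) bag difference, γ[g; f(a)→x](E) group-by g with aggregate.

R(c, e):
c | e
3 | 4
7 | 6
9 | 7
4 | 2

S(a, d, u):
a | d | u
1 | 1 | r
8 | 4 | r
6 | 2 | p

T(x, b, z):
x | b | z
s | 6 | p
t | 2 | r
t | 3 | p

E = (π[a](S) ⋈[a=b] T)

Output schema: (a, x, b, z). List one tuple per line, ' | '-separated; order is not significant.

Subexpression sizes:
  S → 3
  π[a](S) → 3
  T → 3
  (π[a](S) ⋈[a=b] T) → 1

== RESULT ==
a | x | b | z
6 | s | 6 | p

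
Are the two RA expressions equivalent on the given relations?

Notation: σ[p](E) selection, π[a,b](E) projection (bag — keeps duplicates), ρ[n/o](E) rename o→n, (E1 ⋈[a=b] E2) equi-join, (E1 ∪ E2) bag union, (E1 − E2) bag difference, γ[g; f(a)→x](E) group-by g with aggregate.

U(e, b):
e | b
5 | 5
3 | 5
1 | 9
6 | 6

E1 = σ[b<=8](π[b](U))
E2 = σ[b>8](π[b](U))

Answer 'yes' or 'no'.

E1 stepwise |·|:
  U → 4
  π[b](U) → 4
  σ[b<=8](π[b](U)) → 3
E2 stepwise |·|:
  U → 4
  π[b](U) → 4
  σ[b>8](π[b](U)) → 1

E1 result:
b
5
5
6
E2 result:
b
9
Witness: (6,) appears 1× in E1 but 0× in E2.

no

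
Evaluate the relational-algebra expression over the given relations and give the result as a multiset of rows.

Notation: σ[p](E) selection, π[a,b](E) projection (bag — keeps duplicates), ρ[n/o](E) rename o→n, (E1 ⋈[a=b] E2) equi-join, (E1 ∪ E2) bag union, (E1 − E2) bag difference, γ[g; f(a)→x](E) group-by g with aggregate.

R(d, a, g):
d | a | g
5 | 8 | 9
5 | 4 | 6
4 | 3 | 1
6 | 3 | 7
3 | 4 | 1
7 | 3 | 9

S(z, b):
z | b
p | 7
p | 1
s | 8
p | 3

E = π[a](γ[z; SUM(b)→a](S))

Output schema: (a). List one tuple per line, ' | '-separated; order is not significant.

Per-node cardinality:
  S → 4
  γ[z; SUM(b)→a](S) → 2
  π[a](γ[z; SUM(b)→a](S)) → 2

== RESULT ==
a
8
11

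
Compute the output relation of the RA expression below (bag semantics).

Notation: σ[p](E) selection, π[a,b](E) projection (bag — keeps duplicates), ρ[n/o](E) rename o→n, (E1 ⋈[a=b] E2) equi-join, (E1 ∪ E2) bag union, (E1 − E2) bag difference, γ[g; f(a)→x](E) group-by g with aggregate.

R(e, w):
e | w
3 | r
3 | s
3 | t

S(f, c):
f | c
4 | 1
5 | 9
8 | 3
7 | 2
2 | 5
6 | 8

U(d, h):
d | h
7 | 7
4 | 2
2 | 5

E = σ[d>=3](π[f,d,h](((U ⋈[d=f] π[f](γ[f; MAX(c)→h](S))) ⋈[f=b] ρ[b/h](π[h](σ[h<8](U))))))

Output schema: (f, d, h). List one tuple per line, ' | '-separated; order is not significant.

Subexpression sizes:
  U → 3
  S → 6
  γ[f; MAX(c)→h](S) → 6
  π[f](γ[f; MAX(c)→h](S)) → 6
  (U ⋈[d=f] π[f](γ[f; MAX(c)→h](S))) → 3
  U → 3
  σ[h<8](U) → 3
  π[h](σ[h<8](U)) → 3
  ρ[b/h](π[h](σ[h<8](U))) → 3
  ((U ⋈[d=f] π[f](γ[f; MAX(c)→h](S))) ⋈[f=b] ρ[b/h](π[h](σ[h<8](U)))) → 2
  π[f,d,h](((U ⋈[d=f] π[f](γ[f; MAX(c)→h](S))) ⋈[f=b] ρ[b/h](π[h](σ[h<8](U))))) → 2
  σ[d>=3](π[f,d,h](((U ⋈[d=f] π[f](γ[f; MAX(c)→h](S))) ⋈[f=b] ρ[b/h](π[h](σ[h<8](U)))))) → 1

== RESULT ==
f | d | h
7 | 7 | 7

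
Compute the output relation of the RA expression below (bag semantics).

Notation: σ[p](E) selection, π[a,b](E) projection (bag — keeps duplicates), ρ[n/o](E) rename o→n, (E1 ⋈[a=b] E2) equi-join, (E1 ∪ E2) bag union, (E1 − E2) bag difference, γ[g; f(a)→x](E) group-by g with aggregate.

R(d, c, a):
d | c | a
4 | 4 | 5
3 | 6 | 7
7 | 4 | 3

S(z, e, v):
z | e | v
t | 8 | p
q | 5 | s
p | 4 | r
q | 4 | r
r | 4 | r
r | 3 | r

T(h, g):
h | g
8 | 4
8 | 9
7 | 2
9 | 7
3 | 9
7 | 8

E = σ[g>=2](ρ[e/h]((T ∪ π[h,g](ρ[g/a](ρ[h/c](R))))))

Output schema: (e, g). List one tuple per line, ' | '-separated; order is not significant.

Row counts bottom-up:
  T → 6
  R → 3
  ρ[h/c](R) → 3
  ρ[g/a](ρ[h/c](R)) → 3
  π[h,g](ρ[g/a](ρ[h/c](R))) → 3
  (T ∪ π[h,g](ρ[g/a](ρ[h/c](R)))) → 9
  ρ[e/h]((T ∪ π[h,g](ρ[g/a](ρ[h/c](R))))) → 9
  σ[g>=2](ρ[e/h]((T ∪ π[h,g](ρ[g/a](ρ[h/c](R)))))) → 9

== RESULT ==
e | g
3 | 9
4 | 3
4 | 5
6 | 7
7 | 2
7 | 8
8 | 4
8 | 9
9 | 7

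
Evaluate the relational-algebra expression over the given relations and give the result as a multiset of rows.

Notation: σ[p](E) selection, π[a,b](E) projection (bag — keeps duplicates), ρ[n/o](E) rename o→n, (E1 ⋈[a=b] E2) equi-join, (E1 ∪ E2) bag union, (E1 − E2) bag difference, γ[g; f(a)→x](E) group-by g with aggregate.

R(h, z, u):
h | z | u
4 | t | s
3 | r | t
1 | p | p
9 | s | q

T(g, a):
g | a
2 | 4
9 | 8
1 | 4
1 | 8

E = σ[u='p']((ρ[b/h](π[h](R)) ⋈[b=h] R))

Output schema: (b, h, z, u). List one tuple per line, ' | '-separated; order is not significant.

Stepwise |·|:
  R → 4
  π[h](R) → 4
  ρ[b/h](π[h](R)) → 4
  R → 4
  (ρ[b/h](π[h](R)) ⋈[b=h] R) → 4
  σ[u='p']((ρ[b/h](π[h](R)) ⋈[b=h] R)) → 1

== RESULT ==
b | h | z | u
1 | 1 | p | p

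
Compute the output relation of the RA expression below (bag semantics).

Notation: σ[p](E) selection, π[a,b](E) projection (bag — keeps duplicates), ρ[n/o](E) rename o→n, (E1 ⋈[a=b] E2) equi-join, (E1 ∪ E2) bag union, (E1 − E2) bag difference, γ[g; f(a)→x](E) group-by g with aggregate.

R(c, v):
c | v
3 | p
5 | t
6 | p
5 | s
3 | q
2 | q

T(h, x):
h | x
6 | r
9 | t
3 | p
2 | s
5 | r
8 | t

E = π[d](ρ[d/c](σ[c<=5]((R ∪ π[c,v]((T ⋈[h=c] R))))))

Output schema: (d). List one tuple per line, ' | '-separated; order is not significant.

Per-node cardinality:
  R → 6
  T → 6
  R → 6
  (T ⋈[h=c] R) → 6
  π[c,v]((T ⋈[h=c] R)) → 6
  (R ∪ π[c,v]((T ⋈[h=c] R))) → 12
  σ[c<=5]((R ∪ π[c,v]((T ⋈[h=c] R)))) → 10
  ρ[d/c](σ[c<=5]((R ∪ π[c,v]((T ⋈[h=c] R))))) → 10
  π[d](ρ[d/c](σ[c<=5]((R ∪ π[c,v]((T ⋈[h=c] R)))))) → 10

== RESULT ==
d
2
2
3
3
3
3
5
5
5
5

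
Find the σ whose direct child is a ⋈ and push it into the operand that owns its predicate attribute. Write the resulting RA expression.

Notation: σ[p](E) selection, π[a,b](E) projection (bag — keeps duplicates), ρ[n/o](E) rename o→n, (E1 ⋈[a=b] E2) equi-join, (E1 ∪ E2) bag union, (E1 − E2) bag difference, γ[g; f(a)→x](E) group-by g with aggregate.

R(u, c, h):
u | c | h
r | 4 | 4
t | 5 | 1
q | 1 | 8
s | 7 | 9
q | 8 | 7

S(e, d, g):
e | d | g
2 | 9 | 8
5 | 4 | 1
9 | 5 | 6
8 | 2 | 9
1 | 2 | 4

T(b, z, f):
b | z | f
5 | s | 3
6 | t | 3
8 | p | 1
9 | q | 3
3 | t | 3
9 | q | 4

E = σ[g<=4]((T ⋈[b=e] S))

σ filters on g, owned by the right side.
E' = (T ⋈[b=e] σ[g<=4](S))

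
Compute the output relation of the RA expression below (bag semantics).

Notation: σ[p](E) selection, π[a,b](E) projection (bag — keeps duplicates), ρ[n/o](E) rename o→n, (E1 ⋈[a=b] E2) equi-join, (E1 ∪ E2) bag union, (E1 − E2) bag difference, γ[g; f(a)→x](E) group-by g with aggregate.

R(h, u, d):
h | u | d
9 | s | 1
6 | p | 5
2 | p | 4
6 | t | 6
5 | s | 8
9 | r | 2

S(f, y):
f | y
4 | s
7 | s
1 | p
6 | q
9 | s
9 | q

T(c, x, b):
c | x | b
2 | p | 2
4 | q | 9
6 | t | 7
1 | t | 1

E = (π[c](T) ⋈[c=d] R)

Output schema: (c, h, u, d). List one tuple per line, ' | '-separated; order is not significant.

Row counts bottom-up:
  T → 4
  π[c](T) → 4
  R → 6
  (π[c](T) ⋈[c=d] R) → 4

== RESULT ==
c | h | u | d
1 | 9 | s | 1
2 | 9 | r | 2
4 | 2 | p | 4
6 | 6 | t | 6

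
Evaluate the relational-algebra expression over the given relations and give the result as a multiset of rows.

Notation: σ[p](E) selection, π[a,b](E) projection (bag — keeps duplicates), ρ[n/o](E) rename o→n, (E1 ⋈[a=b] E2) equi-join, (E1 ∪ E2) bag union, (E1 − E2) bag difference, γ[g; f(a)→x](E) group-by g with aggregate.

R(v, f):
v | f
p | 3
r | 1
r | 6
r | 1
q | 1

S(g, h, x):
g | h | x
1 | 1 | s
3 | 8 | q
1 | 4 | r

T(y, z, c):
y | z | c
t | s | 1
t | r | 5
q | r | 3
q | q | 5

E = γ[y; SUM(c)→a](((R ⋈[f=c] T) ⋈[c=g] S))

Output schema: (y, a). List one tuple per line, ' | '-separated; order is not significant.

Stepwise |·|:
  R → 5
  T → 4
  (R ⋈[f=c] T) → 4
  S → 3
  ((R ⋈[f=c] T) ⋈[c=g] S) → 7
  γ[y; SUM(c)→a](((R ⋈[f=c] T) ⋈[c=g] S)) → 2

== RESULT ==
y | a
q | 3
t | 6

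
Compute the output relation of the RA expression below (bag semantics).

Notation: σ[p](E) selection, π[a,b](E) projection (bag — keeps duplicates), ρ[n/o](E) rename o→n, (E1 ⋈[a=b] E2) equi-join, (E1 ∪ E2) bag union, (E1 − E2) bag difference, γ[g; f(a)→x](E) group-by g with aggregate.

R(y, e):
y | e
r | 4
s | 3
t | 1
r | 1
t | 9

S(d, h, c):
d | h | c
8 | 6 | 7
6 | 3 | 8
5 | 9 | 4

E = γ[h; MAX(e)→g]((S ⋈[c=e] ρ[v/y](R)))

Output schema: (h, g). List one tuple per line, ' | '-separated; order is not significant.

Stepwise |·|:
  S → 3
  R → 5
  ρ[v/y](R) → 5
  (S ⋈[c=e] ρ[v/y](R)) → 1
  γ[h; MAX(e)→g]((S ⋈[c=e] ρ[v/y](R))) → 1

== RESULT ==
h | g
9 | 4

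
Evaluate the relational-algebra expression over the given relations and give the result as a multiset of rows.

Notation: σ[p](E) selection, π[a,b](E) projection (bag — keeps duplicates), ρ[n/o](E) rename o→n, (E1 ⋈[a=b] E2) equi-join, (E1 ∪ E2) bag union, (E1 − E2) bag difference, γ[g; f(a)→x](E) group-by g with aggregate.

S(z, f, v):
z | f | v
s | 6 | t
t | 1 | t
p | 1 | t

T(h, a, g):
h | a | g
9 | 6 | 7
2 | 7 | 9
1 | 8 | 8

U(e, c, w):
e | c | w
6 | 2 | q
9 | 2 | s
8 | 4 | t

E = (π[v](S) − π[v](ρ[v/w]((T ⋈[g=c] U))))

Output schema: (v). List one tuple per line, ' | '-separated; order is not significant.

Row counts bottom-up:
  S → 3
  π[v](S) → 3
  T → 3
  U → 3
  (T ⋈[g=c] U) → 0
  ρ[v/w]((T ⋈[g=c] U)) → 0
  π[v](ρ[v/w]((T ⋈[g=c] U))) → 0
  (π[v](S) − π[v](ρ[v/w]((T ⋈[g=c] U)))) → 3

== RESULT ==
v
t
t
t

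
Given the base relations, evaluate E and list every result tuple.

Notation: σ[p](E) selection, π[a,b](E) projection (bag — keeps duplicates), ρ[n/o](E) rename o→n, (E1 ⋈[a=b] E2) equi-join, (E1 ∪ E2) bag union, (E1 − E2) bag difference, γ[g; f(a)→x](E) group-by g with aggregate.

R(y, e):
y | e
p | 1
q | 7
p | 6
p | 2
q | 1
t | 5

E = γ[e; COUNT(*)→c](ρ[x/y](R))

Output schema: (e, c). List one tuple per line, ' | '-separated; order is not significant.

Subexpression sizes:
  R → 6
  ρ[x/y](R) → 6
  γ[e; COUNT(*)→c](ρ[x/y](R)) → 5

== RESULT ==
e | c
1 | 2
2 | 1
5 | 1
6 | 1
7 | 1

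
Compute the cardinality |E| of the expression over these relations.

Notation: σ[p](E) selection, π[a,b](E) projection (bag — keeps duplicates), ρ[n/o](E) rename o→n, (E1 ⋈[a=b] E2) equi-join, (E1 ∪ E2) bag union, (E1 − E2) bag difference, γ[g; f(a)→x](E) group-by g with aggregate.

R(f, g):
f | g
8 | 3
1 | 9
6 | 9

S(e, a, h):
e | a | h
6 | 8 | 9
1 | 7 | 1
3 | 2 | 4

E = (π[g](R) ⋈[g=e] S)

Row counts bottom-up:
  R → 3
  π[g](R) → 3
  S → 3
  (π[g](R) ⋈[g=e] S) → 1

|E| = 1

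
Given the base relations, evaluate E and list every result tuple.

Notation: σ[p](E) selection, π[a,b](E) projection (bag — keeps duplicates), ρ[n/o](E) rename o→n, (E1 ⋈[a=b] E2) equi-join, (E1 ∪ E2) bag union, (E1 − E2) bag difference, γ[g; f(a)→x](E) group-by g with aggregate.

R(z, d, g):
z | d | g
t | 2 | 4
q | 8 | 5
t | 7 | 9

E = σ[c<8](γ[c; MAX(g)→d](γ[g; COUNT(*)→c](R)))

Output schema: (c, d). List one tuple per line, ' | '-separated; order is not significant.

Per-node cardinality:
  R → 3
  γ[g; COUNT(*)→c](R) → 3
  γ[c; MAX(g)→d](γ[g; COUNT(*)→c](R)) → 1
  σ[c<8](γ[c; MAX(g)→d](γ[g; COUNT(*)→c](R))) → 1

== RESULT ==
c | d
1 | 9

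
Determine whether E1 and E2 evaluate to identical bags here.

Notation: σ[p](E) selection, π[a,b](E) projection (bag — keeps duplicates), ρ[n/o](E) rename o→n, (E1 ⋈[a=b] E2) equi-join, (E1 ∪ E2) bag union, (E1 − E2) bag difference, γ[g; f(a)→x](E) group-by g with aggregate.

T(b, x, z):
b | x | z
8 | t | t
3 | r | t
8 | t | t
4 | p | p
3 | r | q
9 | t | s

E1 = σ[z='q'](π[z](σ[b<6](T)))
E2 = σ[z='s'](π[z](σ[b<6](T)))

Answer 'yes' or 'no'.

E1 stepwise |·|:
  T → 6
  σ[b<6](T) → 3
  π[z](σ[b<6](T)) → 3
  σ[z='q'](π[z](σ[b<6](T))) → 1
E2 stepwise |·|:
  T → 6
  σ[b<6](T) → 3
  π[z](σ[b<6](T)) → 3
  σ[z='s'](π[z](σ[b<6](T))) → 0

E1 result:
z
q
E2 result:
z
(0 rows)
Witness: ('q',) appears 1× in E1 but 0× in E2.

no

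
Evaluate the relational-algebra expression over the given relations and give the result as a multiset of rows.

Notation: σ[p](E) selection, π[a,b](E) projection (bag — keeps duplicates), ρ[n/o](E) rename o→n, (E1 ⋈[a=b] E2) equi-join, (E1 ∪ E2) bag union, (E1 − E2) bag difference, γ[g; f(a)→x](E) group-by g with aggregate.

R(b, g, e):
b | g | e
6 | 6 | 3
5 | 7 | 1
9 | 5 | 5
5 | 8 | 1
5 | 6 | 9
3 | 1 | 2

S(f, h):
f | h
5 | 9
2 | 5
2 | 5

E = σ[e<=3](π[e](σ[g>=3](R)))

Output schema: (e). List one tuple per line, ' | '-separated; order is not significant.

Subexpression sizes:
  R → 6
  σ[g>=3](R) → 5
  π[e](σ[g>=3](R)) → 5
  σ[e<=3](π[e](σ[g>=3](R))) → 3

== RESULT ==
e
1
1
3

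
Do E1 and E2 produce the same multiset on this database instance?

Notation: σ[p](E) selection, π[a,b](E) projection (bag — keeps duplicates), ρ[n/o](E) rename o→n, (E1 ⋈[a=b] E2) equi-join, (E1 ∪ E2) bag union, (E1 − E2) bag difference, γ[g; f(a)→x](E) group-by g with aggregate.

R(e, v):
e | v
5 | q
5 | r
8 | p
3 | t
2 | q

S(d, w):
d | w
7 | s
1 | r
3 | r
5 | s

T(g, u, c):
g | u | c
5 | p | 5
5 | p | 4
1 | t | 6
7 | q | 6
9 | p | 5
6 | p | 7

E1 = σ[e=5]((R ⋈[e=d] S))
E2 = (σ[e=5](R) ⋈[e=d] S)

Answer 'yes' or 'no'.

E1 per-node cardinality:
  R → 5
  S → 4
  (R ⋈[e=d] S) → 3
  σ[e=5]((R ⋈[e=d] S)) → 2
E2 per-node cardinality:
  R → 5
  σ[e=5](R) → 2
  S → 4
  (σ[e=5](R) ⋈[e=d] S) → 2

E1 and E2 produce the same multiset:
e | v | d | w
5 | q | 5 | s
5 | r | 5 | s

yes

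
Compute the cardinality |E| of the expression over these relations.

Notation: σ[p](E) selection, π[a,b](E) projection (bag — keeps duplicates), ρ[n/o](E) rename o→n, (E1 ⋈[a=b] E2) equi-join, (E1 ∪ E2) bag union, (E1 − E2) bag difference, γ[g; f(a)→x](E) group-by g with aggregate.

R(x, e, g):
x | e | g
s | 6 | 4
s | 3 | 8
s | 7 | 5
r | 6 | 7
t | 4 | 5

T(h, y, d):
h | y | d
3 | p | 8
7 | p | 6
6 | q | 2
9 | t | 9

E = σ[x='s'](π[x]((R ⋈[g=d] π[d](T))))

Subexpression sizes:
  R → 5
  T → 4
  π[d](T) → 4
  (R ⋈[g=d] π[d](T)) → 1
  π[x]((R ⋈[g=d] π[d](T))) → 1
  σ[x='s'](π[x]((R ⋈[g=d] π[d](T)))) → 1

|E| = 1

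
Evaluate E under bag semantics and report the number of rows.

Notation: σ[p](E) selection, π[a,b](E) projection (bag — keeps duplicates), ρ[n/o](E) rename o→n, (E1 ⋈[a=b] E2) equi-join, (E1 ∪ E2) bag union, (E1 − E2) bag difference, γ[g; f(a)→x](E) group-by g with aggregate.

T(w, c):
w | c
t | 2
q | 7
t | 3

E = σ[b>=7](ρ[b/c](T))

Stepwise |·|:
  T → 3
  ρ[b/c](T) → 3
  σ[b>=7](ρ[b/c](T)) → 1

|E| = 1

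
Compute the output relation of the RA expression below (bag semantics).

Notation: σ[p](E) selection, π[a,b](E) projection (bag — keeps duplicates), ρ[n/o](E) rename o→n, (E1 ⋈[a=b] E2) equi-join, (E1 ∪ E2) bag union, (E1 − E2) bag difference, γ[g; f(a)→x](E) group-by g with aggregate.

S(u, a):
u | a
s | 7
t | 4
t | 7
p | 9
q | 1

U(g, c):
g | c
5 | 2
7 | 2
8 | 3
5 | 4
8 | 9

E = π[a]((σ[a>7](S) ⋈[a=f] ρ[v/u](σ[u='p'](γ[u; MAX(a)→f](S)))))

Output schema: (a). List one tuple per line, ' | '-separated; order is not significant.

Subexpression sizes:
  S → 5
  σ[a>7](S) → 1
  S → 5
  γ[u; MAX(a)→f](S) → 4
  σ[u='p'](γ[u; MAX(a)→f](S)) → 1
  ρ[v/u](σ[u='p'](γ[u; MAX(a)→f](S))) → 1
  (σ[a>7](S) ⋈[a=f] ρ[v/u](σ[u='p'](γ[u; MAX(a)→f](S)))) → 1
  π[a]((σ[a>7](S) ⋈[a=f] ρ[v/u](σ[u='p'](γ[u; MAX(a)→f](S))))) → 1

== RESULT ==
a
9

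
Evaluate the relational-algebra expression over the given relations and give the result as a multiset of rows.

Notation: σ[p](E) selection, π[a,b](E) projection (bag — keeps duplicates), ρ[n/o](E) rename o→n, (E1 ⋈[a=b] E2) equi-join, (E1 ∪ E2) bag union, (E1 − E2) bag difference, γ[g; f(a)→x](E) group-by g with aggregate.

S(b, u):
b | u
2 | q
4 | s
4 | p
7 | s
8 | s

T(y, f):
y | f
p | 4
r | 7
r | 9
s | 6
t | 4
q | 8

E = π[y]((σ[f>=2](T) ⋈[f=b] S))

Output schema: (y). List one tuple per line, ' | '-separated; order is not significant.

Subexpression sizes:
  T → 6
  σ[f>=2](T) → 6
  S → 5
  (σ[f>=2](T) ⋈[f=b] S) → 6
  π[y]((σ[f>=2](T) ⋈[f=b] S)) → 6

== RESULT ==
y
p
p
q
r
t
t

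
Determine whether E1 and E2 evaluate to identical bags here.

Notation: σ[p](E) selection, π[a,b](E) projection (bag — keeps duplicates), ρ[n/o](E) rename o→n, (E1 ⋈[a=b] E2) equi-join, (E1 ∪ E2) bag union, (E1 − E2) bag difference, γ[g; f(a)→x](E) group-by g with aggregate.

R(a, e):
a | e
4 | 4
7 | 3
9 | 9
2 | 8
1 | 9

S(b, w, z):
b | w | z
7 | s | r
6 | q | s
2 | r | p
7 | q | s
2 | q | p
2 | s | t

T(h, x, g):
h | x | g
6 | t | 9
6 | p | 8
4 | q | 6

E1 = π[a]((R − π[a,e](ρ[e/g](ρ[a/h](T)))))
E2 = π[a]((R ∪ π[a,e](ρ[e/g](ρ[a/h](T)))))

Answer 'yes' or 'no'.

E1 stepwise |·|:
  R → 5
  T → 3
  ρ[a/h](T) → 3
  ρ[e/g](ρ[a/h](T)) → 3
  π[a,e](ρ[e/g](ρ[a/h](T))) → 3
  (R − π[a,e](ρ[e/g](ρ[a/h](T)))) → 5
  π[a]((R − π[a,e](ρ[e/g](ρ[a/h](T))))) → 5
E2 stepwise |·|:
  R → 5
  T → 3
  ρ[a/h](T) → 3
  ρ[e/g](ρ[a/h](T)) → 3
  π[a,e](ρ[e/g](ρ[a/h](T))) → 3
  (R ∪ π[a,e](ρ[e/g](ρ[a/h](T)))) → 8
  π[a]((R ∪ π[a,e](ρ[e/g](ρ[a/h](T))))) → 8

E1 result:
a
1
2
4
7
9
E2 result:
a
1
2
4
4
6
6
7
9
Witness: (6,) appears 0× in E1 but 2× in E2.

no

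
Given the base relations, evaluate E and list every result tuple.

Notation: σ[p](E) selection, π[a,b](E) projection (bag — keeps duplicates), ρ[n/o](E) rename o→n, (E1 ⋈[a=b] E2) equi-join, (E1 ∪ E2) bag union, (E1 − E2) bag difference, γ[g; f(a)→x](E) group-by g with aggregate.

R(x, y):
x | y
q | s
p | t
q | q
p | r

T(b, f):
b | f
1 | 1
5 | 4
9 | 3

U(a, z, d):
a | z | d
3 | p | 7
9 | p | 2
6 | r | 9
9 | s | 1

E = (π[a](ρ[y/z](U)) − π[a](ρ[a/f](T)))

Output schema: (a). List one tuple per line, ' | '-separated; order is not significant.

Stepwise |·|:
  U → 4
  ρ[y/z](U) → 4
  π[a](ρ[y/z](U)) → 4
  T → 3
  ρ[a/f](T) → 3
  π[a](ρ[a/f](T)) → 3
  (π[a](ρ[y/z](U)) − π[a](ρ[a/f](T))) → 3

== RESULT ==
a
6
9
9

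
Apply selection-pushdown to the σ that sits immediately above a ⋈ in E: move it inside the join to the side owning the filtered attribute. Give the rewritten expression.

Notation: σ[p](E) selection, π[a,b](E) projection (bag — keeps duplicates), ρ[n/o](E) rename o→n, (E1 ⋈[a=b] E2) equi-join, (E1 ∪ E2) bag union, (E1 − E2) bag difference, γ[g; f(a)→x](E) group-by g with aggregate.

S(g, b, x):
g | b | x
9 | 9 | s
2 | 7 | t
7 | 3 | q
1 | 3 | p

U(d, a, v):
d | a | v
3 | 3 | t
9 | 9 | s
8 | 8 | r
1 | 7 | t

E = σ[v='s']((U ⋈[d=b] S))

σ filters on v, owned by the left side.
E' = (σ[v='s'](U) ⋈[d=b] S)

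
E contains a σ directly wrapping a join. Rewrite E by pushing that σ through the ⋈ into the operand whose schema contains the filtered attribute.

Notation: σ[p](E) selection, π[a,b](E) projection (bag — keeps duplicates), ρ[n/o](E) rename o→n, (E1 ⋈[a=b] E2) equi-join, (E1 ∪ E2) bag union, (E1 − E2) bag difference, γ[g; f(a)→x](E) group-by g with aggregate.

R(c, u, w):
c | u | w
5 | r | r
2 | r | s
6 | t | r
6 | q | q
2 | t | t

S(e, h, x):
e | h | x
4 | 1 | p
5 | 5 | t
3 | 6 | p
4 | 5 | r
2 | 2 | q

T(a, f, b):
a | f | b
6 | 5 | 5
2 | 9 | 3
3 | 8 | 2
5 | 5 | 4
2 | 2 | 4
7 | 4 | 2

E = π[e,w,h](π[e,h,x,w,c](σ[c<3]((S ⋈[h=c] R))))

σ filters on c, owned by the right side.
E' = π[e,w,h](π[e,h,x,w,c]((S ⋈[h=c] σ[c<3](R))))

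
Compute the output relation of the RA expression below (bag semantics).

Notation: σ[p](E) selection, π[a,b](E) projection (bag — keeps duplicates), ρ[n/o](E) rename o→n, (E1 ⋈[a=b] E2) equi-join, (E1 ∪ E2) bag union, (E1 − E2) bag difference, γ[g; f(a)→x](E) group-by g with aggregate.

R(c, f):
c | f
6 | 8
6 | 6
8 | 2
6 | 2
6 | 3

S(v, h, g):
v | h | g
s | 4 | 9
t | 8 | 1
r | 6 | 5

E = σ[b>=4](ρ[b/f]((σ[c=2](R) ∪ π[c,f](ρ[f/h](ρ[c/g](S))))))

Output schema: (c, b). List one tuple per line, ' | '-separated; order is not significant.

Row counts bottom-up:
  R → 5
  σ[c=2](R) → 0
  S → 3
  ρ[c/g](S) → 3
  ρ[f/h](ρ[c/g](S)) → 3
  π[c,f](ρ[f/h](ρ[c/g](S))) → 3
  (σ[c=2](R) ∪ π[c,f](ρ[f/h](ρ[c/g](S)))) → 3
  ρ[b/f]((σ[c=2](R) ∪ π[c,f](ρ[f/h](ρ[c/g](S))))) → 3
  σ[b>=4](ρ[b/f]((σ[c=2](R) ∪ π[c,f](ρ[f/h](ρ[c/g](S)))))) → 3

== RESULT ==
c | b
1 | 8
5 | 6
9 | 4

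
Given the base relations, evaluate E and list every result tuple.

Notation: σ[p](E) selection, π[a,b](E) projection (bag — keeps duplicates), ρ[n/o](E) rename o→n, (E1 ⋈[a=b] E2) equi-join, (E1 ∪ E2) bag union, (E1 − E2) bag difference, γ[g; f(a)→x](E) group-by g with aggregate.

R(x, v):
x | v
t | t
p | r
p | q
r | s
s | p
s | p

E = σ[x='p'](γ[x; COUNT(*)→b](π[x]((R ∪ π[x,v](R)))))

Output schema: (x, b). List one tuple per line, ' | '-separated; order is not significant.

Row counts bottom-up:
  R → 6
  R → 6
  π[x,v](R) → 6
  (R ∪ π[x,v](R)) → 12
  π[x]((R ∪ π[x,v](R))) → 12
  γ[x; COUNT(*)→b](π[x]((R ∪ π[x,v](R)))) → 4
  σ[x='p'](γ[x; COUNT(*)→b](π[x]((R ∪ π[x,v](R))))) → 1

== RESULT ==
x | b
p | 4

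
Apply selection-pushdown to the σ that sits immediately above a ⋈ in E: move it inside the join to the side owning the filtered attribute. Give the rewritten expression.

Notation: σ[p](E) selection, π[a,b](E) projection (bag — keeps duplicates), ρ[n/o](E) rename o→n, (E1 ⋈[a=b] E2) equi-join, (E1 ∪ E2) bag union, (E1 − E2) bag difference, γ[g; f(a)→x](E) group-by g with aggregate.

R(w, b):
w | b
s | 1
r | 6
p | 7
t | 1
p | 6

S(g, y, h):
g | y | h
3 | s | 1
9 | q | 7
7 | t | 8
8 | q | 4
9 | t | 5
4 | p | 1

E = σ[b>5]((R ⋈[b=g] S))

σ filters on b, owned by the left side.
E' = (σ[b>5](R) ⋈[b=g] S)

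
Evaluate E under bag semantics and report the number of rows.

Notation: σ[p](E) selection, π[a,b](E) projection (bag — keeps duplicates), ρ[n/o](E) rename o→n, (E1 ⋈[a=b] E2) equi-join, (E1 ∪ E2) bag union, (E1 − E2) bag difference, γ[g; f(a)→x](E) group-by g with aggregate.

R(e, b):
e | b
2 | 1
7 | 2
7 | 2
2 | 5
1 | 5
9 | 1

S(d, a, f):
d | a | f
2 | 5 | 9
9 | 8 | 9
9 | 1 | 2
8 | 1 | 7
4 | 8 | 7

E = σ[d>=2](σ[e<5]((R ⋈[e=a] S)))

Row counts bottom-up:
  R → 6
  S → 5
  (R ⋈[e=a] S) → 2
  σ[e<5]((R ⋈[e=a] S)) → 2
  σ[d>=2](σ[e<5]((R ⋈[e=a] S))) → 2

|E| = 2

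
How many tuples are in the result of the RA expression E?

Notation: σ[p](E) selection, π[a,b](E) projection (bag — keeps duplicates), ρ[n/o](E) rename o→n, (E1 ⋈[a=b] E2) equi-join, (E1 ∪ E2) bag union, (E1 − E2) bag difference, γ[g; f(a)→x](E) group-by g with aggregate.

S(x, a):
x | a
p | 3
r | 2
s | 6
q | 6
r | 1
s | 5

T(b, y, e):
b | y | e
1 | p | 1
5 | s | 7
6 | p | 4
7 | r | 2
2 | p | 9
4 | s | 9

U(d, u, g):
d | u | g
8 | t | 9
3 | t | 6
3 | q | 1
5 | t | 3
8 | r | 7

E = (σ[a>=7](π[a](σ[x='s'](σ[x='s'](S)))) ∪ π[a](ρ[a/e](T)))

Row counts bottom-up:
  S → 6
  σ[x='s'](S) → 2
  σ[x='s'](σ[x='s'](S)) → 2
  π[a](σ[x='s'](σ[x='s'](S))) → 2
  σ[a>=7](π[a](σ[x='s'](σ[x='s'](S)))) → 0
  T → 6
  ρ[a/e](T) → 6
  π[a](ρ[a/e](T)) → 6
  (σ[a>=7](π[a](σ[x='s'](σ[x='s'](S)))) ∪ π[a](ρ[a/e](T))) → 6

|E| = 6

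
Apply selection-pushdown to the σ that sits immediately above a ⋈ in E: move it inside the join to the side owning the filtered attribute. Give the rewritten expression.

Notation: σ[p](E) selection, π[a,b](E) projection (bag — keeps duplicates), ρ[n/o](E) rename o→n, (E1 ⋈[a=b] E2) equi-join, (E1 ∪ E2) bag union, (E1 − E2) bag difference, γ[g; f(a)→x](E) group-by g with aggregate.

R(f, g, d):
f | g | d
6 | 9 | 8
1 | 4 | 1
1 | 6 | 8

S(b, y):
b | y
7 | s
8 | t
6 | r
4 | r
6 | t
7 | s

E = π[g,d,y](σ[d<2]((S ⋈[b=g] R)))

σ filters on d, owned by the right side.
E' = π[g,d,y]((S ⋈[b=g] σ[d<2](R)))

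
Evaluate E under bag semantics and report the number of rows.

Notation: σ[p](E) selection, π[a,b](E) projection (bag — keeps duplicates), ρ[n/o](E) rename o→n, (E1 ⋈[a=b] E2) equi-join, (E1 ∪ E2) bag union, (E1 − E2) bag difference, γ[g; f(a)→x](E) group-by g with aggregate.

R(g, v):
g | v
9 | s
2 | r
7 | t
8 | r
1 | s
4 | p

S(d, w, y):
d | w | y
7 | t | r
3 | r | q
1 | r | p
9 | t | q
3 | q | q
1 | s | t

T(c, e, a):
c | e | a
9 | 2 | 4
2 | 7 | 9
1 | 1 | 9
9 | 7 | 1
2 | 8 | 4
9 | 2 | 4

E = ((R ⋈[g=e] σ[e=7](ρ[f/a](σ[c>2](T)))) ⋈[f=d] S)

Stepwise |·|:
  R → 6
  T → 6
  σ[c>2](T) → 3
  ρ[f/a](σ[c>2](T)) → 3
  σ[e=7](ρ[f/a](σ[c>2](T))) → 1
  (R ⋈[g=e] σ[e=7](ρ[f/a](σ[c>2](T)))) → 1
  S → 6
  ((R ⋈[g=e] σ[e=7](ρ[f/a](σ[c>2](T)))) ⋈[f=d] S) → 2

|E| = 2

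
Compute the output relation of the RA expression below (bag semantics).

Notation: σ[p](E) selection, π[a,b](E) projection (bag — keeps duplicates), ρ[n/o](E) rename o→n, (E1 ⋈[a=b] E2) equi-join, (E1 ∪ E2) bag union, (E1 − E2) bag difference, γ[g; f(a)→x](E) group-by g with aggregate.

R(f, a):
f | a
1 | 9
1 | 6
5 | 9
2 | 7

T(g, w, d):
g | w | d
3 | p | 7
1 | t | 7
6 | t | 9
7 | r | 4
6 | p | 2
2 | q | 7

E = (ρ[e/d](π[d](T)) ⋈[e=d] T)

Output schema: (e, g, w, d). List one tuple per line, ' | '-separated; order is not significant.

Per-node cardinality:
  T → 6
  π[d](T) → 6
  ρ[e/d](π[d](T)) → 6
  T → 6
  (ρ[e/d](π[d](T)) ⋈[e=d] T) → 12

== RESULT ==
e | g | w | d
2 | 6 | p | 2
4 | 7 | r | 4
7 | 1 | t | 7
7 | 1 | t | 7
7 | 1 | t | 7
7 | 2 | q | 7
7 | 2 | q | 7
7 | 2 | q | 7
7 | 3 | p | 7
7 | 3 | p | 7
7 | 3 | p | 7
9 | 6 | t | 9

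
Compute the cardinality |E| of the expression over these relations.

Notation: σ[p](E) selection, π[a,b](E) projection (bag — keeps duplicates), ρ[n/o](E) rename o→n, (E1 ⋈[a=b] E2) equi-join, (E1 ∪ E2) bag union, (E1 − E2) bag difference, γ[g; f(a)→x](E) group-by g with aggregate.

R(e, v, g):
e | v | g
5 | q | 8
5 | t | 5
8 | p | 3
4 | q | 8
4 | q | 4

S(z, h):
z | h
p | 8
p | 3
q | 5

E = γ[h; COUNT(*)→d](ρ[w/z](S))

Per-node cardinality:
  S → 3
  ρ[w/z](S) → 3
  γ[h; COUNT(*)→d](ρ[w/z](S)) → 3

|E| = 3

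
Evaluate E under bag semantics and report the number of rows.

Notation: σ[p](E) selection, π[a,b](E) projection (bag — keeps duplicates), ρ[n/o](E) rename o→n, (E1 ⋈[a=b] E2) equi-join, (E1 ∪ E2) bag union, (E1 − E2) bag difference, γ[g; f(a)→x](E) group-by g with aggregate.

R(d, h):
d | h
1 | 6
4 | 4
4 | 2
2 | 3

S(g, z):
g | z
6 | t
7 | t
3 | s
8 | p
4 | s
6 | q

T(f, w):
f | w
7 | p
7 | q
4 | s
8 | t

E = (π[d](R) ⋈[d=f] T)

Subexpression sizes:
  R → 4
  π[d](R) → 4
  T → 4
  (π[d](R) ⋈[d=f] T) → 2

|E| = 2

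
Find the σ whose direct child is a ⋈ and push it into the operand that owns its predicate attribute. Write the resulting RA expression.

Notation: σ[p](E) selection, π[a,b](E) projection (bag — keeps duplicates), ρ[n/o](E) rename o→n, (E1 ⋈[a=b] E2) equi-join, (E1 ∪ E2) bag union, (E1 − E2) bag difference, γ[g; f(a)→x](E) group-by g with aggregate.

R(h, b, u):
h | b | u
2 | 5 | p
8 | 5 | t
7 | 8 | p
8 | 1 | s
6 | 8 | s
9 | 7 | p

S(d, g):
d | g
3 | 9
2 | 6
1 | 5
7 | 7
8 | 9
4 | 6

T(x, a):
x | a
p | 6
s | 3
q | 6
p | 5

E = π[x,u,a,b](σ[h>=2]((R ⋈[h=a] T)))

σ filters on h, owned by the left side.
E' = π[x,u,a,b]((σ[h>=2](R) ⋈[h=a] T))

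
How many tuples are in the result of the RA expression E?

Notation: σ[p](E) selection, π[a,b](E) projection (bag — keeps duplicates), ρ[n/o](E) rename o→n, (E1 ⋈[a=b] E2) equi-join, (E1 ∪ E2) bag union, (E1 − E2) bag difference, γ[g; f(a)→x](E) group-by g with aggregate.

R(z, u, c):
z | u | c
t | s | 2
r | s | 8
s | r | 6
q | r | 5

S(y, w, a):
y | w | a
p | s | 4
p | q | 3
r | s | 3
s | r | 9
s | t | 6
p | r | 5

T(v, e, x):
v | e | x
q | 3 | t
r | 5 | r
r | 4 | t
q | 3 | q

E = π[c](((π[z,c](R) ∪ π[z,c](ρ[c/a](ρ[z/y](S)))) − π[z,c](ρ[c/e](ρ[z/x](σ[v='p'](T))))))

Subexpression sizes:
  R → 4
  π[z,c](R) → 4
  S → 6
  ρ[z/y](S) → 6
  ρ[c/a](ρ[z/y](S)) → 6
  π[z,c](ρ[c/a](ρ[z/y](S))) → 6
  (π[z,c](R) ∪ π[z,c](ρ[c/a](ρ[z/y](S)))) → 10
  T → 4
  σ[v='p'](T) → 0
  ρ[z/x](σ[v='p'](T)) → 0
  ρ[c/e](ρ[z/x](σ[v='p'](T))) → 0
  π[z,c](ρ[c/e](ρ[z/x](σ[v='p'](T)))) → 0
  ((π[z,c](R) ∪ π[z,c](ρ[c/a](ρ[z/y](S)))) − π[z,c](ρ[c/e](ρ[z/x](σ[v='p'](T))))) → 10
  π[c](((π[z,c](R) ∪ π[z,c](ρ[c/a](ρ[z/y](S)))) − π[z,c](ρ[c/e](ρ[z/x](σ[v='p'](T)))))) → 10

|E| = 10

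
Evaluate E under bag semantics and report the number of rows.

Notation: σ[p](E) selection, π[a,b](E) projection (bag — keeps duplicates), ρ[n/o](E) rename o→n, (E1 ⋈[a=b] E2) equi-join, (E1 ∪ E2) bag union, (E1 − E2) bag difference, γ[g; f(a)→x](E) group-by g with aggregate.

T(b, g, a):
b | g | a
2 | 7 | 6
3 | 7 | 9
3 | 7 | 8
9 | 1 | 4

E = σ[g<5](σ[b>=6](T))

Per-node cardinality:
  T → 4
  σ[b>=6](T) → 1
  σ[g<5](σ[b>=6](T)) → 1

|E| = 1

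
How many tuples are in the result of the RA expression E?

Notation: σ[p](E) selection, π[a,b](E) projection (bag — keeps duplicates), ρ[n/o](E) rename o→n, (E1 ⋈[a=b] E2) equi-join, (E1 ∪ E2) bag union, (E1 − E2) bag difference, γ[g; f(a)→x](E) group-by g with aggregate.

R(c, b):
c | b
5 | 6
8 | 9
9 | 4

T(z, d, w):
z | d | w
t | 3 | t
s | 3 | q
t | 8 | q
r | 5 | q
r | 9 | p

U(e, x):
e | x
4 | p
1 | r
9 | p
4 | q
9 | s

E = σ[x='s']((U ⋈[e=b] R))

Subexpression sizes:
  U → 5
  R → 3
  (U ⋈[e=b] R) → 4
  σ[x='s']((U ⋈[e=b] R)) → 1

|E| = 1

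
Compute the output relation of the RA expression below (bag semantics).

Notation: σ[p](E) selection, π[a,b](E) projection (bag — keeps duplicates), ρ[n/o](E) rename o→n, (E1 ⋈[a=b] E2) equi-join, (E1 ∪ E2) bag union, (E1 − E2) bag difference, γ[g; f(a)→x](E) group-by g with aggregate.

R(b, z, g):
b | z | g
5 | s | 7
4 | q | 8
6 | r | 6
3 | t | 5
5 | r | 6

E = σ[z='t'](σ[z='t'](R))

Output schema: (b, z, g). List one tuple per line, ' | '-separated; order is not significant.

Stepwise |·|:
  R → 5
  σ[z='t'](R) → 1
  σ[z='t'](σ[z='t'](R)) → 1

== RESULT ==
b | z | g
3 | t | 5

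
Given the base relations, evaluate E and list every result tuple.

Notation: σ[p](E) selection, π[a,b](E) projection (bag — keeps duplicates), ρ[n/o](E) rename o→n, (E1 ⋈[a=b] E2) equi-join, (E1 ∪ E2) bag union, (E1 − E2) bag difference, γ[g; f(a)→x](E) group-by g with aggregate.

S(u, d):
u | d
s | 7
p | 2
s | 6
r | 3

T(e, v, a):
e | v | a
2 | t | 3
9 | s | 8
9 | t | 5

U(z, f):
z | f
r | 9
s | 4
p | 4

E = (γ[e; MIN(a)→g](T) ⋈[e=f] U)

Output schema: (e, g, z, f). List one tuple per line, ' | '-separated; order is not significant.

Subexpression sizes:
  T → 3
  γ[e; MIN(a)→g](T) → 2
  U → 3
  (γ[e; MIN(a)→g](T) ⋈[e=f] U) → 1

== RESULT ==
e | g | z | f
9 | 5 | r | 9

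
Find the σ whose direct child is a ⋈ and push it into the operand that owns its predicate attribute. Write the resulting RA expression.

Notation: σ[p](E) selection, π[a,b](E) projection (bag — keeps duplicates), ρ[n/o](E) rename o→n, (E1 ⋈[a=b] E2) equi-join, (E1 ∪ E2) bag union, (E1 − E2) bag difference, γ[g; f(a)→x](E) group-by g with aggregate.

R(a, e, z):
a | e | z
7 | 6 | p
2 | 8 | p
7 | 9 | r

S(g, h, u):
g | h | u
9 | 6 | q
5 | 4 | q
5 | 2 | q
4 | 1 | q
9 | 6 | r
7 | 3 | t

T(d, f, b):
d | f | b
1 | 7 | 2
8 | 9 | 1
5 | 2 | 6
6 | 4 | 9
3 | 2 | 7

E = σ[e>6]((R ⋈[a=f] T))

σ filters on e, owned by the left side.
E' = (σ[e>6](R) ⋈[a=f] T)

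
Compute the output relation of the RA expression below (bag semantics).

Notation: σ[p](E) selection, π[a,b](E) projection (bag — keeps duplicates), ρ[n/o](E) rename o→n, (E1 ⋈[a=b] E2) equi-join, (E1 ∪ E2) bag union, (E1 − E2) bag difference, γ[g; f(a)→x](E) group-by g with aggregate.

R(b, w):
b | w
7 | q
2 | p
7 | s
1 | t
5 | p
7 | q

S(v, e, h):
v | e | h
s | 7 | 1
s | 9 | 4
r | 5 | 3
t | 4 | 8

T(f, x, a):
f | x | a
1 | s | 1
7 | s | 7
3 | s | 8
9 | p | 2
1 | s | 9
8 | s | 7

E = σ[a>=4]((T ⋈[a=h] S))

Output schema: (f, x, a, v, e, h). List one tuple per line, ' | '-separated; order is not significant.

Subexpression sizes:
  T → 6
  S → 4
  (T ⋈[a=h] S) → 2
  σ[a>=4]((T ⋈[a=h] S)) → 1

== RESULT ==
f | x | a | v | e | h
3 | s | 8 | t | 4 | 8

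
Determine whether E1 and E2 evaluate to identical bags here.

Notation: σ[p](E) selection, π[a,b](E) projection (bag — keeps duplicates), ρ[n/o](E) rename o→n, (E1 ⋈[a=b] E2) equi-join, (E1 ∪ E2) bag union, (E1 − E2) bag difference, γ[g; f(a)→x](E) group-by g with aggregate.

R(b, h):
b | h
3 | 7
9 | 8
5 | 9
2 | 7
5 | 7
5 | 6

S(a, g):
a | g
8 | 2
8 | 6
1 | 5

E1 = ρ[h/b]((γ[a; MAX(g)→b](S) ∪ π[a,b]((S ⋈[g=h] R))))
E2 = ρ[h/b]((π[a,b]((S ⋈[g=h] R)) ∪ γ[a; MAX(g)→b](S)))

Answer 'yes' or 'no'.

E1 per-node cardinality:
  S → 3
  γ[a; MAX(g)→b](S) → 2
  S → 3
  R → 6
  (S ⋈[g=h] R) → 1
  π[a,b]((S ⋈[g=h] R)) → 1
  (γ[a; MAX(g)→b](S) ∪ π[a,b]((S ⋈[g=h] R))) → 3
  ρ[h/b]((γ[a; MAX(g)→b](S) ∪ π[a,b]((S ⋈[g=h] R)))) → 3
E2 per-node cardinality:
  S → 3
  R → 6
  (S ⋈[g=h] R) → 1
  π[a,b]((S ⋈[g=h] R)) → 1
  S → 3
  γ[a; MAX(g)→b](S) → 2
  (π[a,b]((S ⋈[g=h] R)) ∪ γ[a; MAX(g)→b](S)) → 3
  ρ[h/b]((π[a,b]((S ⋈[g=h] R)) ∪ γ[a; MAX(g)→b](S))) → 3

E1 and E2 produce the same multiset:
a | h
1 | 5
8 | 5
8 | 6

yes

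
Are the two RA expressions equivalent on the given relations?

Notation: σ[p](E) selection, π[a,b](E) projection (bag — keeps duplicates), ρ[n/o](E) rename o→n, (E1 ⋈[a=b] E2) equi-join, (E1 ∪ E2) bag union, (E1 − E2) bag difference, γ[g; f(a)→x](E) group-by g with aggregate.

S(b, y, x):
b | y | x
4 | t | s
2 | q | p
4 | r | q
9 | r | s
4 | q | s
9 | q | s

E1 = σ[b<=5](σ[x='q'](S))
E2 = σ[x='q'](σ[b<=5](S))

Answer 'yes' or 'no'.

E1 row counts bottom-up:
  S → 6
  σ[x='q'](S) → 1
  σ[b<=5](σ[x='q'](S)) → 1
E2 row counts bottom-up:
  S → 6
  σ[b<=5](S) → 4
  σ[x='q'](σ[b<=5](S)) → 1

E1 and E2 produce the same multiset:
b | y | x
4 | r | q

yes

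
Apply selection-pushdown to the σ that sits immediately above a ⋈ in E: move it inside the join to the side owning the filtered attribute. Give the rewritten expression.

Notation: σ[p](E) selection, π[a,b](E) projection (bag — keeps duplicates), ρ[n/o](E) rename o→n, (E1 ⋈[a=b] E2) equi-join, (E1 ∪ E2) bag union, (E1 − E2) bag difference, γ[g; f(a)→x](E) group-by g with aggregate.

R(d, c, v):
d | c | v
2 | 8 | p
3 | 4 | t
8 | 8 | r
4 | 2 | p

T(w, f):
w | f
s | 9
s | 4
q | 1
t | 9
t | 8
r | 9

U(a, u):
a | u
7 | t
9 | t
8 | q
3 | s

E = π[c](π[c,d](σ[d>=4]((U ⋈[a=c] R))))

σ filters on d, owned by the right side.
E' = π[c](π[c,d]((U ⋈[a=c] σ[d>=4](R))))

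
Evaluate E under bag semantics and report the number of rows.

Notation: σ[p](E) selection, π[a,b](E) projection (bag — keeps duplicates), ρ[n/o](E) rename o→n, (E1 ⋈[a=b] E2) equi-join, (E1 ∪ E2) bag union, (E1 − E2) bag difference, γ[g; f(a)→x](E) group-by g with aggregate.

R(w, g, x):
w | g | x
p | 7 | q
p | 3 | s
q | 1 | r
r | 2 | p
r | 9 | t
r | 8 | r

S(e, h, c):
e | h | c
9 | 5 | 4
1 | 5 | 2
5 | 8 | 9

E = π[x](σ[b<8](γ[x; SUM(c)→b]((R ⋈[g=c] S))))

Per-node cardinality:
  R → 6
  S → 3
  (R ⋈[g=c] S) → 2
  γ[x; SUM(c)→b]((R ⋈[g=c] S)) → 2
  σ[b<8](γ[x; SUM(c)→b]((R ⋈[g=c] S))) → 1
  π[x](σ[b<8](γ[x; SUM(c)→b]((R ⋈[g=c] S)))) → 1

|E| = 1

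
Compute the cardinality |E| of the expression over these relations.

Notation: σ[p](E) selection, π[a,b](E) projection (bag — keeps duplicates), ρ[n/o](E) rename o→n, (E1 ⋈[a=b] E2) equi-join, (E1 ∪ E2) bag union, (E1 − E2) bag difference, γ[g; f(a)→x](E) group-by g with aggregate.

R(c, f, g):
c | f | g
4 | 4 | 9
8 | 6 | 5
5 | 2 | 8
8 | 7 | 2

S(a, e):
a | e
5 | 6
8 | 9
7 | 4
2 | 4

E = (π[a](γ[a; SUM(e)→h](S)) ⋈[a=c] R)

Per-node cardinality:
  S → 4
  γ[a; SUM(e)→h](S) → 4
  π[a](γ[a; SUM(e)→h](S)) → 4
  R → 4
  (π[a](γ[a; SUM(e)→h](S)) ⋈[a=c] R) → 3

|E| = 3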